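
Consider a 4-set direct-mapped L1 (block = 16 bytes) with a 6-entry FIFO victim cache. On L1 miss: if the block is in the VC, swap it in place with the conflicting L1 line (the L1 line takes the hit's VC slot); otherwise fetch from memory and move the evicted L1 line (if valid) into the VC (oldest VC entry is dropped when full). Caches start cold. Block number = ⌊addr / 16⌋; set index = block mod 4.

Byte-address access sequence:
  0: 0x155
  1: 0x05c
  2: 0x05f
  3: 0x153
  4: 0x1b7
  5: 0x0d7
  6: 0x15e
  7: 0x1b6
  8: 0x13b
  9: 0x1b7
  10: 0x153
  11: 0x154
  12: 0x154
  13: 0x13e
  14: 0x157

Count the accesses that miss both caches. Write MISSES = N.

  [0] addr=0x155 blk=21 s=1: MISS | VC []
  [1] addr=0x5c blk=5 s=1: MISS | VC [21]
  [2] addr=0x5f blk=5 s=1: L1-HIT | VC [21]
  [3] addr=0x153 blk=21 s=1: VC-HIT | VC [5]
  [4] addr=0x1b7 blk=27 s=3: MISS | VC [5]
  [5] addr=0xd7 blk=13 s=1: MISS | VC [5, 21]
  [6] addr=0x15e blk=21 s=1: VC-HIT | VC [5, 13]
  [7] addr=0x1b6 blk=27 s=3: L1-HIT | VC [5, 13]
  [8] addr=0x13b blk=19 s=3: MISS | VC [5, 13, 27]
  [9] addr=0x1b7 blk=27 s=3: VC-HIT | VC [5, 13, 19]
  [10] addr=0x153 blk=21 s=1: L1-HIT | VC [5, 13, 19]
  [11] addr=0x154 blk=21 s=1: L1-HIT | VC [5, 13, 19]
  [12] addr=0x154 blk=21 s=1: L1-HIT | VC [5, 13, 19]
  [13] addr=0x13e blk=19 s=3: VC-HIT | VC [5, 13, 27]
  [14] addr=0x157 blk=21 s=1: L1-HIT | VC [5, 13, 27]

MISSES = 5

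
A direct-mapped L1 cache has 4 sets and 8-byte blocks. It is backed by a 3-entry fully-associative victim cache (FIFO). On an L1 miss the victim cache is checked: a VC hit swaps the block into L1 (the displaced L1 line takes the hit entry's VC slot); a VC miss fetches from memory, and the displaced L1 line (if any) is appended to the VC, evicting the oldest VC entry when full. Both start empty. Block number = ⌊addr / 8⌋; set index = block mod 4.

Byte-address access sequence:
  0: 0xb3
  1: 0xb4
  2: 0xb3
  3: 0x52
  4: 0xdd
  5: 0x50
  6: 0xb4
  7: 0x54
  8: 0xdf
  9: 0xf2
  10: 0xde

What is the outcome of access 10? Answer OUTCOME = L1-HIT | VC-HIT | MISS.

0: 0xb3 (blk 22, set 2) → MISS  vc=[]
1: 0xb4 (blk 22, set 2) → L1-HIT  vc=[]
2: 0xb3 (blk 22, set 2) → L1-HIT  vc=[]
3: 0x52 (blk 10, set 2) → MISS  vc=[22]
4: 0xdd (blk 27, set 3) → MISS  vc=[22]
5: 0x50 (blk 10, set 2) → L1-HIT  vc=[22]
6: 0xb4 (blk 22, set 2) → VC-HIT  vc=[10]
7: 0x54 (blk 10, set 2) → VC-HIT  vc=[22]
8: 0xdf (blk 27, set 3) → L1-HIT  vc=[22]
9: 0xf2 (blk 30, set 2) → MISS  vc=[22, 10]
10: 0xde (blk 27, set 3) → L1-HIT  vc=[22, 10]

OUTCOME = L1-HIT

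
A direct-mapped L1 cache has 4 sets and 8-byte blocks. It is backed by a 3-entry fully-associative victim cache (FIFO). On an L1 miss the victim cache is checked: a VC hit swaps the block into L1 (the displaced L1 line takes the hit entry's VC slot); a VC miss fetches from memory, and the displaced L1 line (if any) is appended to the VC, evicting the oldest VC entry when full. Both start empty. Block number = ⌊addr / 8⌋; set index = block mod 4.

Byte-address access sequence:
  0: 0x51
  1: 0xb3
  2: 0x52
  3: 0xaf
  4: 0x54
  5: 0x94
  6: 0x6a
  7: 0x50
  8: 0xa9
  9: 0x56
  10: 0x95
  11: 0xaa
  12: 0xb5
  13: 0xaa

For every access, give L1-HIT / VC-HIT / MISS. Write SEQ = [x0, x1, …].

SEQ = [MISS, MISS, VC-HIT, MISS, L1-HIT, MISS, MISS, VC-HIT, VC-HIT, L1-HIT, VC-HIT, L1-HIT, VC-HIT, L1-HIT]

0: 0x51 (blk 10, set 2) → MISS  vc=[]
1: 0xb3 (blk 22, set 2) → MISS  vc=[10]
2: 0x52 (blk 10, set 2) → VC-HIT  vc=[22]
3: 0xaf (blk 21, set 1) → MISS  vc=[22]
4: 0x54 (blk 10, set 2) → L1-HIT  vc=[22]
5: 0x94 (blk 18, set 2) → MISS  vc=[22, 10]
6: 0x6a (blk 13, set 1) → MISS  vc=[22, 10, 21]
7: 0x50 (blk 10, set 2) → VC-HIT  vc=[22, 18, 21]
8: 0xa9 (blk 21, set 1) → VC-HIT  vc=[22, 18, 13]
9: 0x56 (blk 10, set 2) → L1-HIT  vc=[22, 18, 13]
10: 0x95 (blk 18, set 2) → VC-HIT  vc=[22, 10, 13]
11: 0xaa (blk 21, set 1) → L1-HIT  vc=[22, 10, 13]
12: 0xb5 (blk 22, set 2) → VC-HIT  vc=[18, 10, 13]
13: 0xaa (blk 21, set 1) → L1-HIT  vc=[18, 10, 13]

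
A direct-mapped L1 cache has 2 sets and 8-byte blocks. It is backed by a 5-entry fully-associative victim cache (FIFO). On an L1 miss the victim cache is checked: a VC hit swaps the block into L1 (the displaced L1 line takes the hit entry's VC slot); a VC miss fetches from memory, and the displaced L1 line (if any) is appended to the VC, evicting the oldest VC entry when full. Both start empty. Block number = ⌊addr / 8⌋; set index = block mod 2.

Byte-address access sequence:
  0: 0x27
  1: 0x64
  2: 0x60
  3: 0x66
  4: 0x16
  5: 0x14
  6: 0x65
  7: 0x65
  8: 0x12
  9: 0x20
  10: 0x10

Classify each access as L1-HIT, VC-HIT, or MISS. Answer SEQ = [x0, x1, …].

  [0] addr=0x27 blk=4 s=0: MISS | VC []
  [1] addr=0x64 blk=12 s=0: MISS | VC [4]
  [2] addr=0x60 blk=12 s=0: L1-HIT | VC [4]
  [3] addr=0x66 blk=12 s=0: L1-HIT | VC [4]
  [4] addr=0x16 blk=2 s=0: MISS | VC [4, 12]
  [5] addr=0x14 blk=2 s=0: L1-HIT | VC [4, 12]
  [6] addr=0x65 blk=12 s=0: VC-HIT | VC [4, 2]
  [7] addr=0x65 blk=12 s=0: L1-HIT | VC [4, 2]
  [8] addr=0x12 blk=2 s=0: VC-HIT | VC [4, 12]
  [9] addr=0x20 blk=4 s=0: VC-HIT | VC [2, 12]
  [10] addr=0x10 blk=2 s=0: VC-HIT | VC [4, 12]

SEQ = [MISS, MISS, L1-HIT, L1-HIT, MISS, L1-HIT, VC-HIT, L1-HIT, VC-HIT, VC-HIT, VC-HIT]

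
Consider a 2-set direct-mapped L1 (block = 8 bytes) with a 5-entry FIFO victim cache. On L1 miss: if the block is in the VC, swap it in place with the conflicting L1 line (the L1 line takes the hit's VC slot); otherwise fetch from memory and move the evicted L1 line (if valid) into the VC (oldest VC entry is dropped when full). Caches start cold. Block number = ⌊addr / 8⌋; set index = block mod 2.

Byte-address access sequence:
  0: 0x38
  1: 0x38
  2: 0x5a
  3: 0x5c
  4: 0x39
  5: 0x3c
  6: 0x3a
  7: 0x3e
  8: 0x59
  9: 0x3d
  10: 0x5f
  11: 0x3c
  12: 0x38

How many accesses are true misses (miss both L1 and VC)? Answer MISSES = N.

MISSES = 2

#0 0x38→b7/s1 MISS; vc=[]
#1 0x38→b7/s1 L1-HIT; vc=[]
#2 0x5a→b11/s1 MISS; vc=[7]
#3 0x5c→b11/s1 L1-HIT; vc=[7]
#4 0x39→b7/s1 VC-HIT; vc=[11]
#5 0x3c→b7/s1 L1-HIT; vc=[11]
#6 0x3a→b7/s1 L1-HIT; vc=[11]
#7 0x3e→b7/s1 L1-HIT; vc=[11]
#8 0x59→b11/s1 VC-HIT; vc=[7]
#9 0x3d→b7/s1 VC-HIT; vc=[11]
#10 0x5f→b11/s1 VC-HIT; vc=[7]
#11 0x3c→b7/s1 VC-HIT; vc=[11]
#12 0x38→b7/s1 L1-HIT; vc=[11]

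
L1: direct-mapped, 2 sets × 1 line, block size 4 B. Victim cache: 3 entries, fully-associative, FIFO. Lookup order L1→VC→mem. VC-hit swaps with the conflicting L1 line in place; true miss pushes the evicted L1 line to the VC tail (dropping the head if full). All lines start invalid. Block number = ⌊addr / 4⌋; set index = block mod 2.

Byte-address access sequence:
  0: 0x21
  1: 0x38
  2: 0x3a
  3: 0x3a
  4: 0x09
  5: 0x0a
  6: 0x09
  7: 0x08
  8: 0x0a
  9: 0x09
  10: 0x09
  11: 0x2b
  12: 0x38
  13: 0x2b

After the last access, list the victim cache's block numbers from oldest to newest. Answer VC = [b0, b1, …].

0: 0x21 (blk 8, set 0) → MISS  vc=[]
1: 0x38 (blk 14, set 0) → MISS  vc=[8]
2: 0x3a (blk 14, set 0) → L1-HIT  vc=[8]
3: 0x3a (blk 14, set 0) → L1-HIT  vc=[8]
4: 0x9 (blk 2, set 0) → MISS  vc=[8, 14]
5: 0xa (blk 2, set 0) → L1-HIT  vc=[8, 14]
6: 0x9 (blk 2, set 0) → L1-HIT  vc=[8, 14]
7: 0x8 (blk 2, set 0) → L1-HIT  vc=[8, 14]
8: 0xa (blk 2, set 0) → L1-HIT  vc=[8, 14]
9: 0x9 (blk 2, set 0) → L1-HIT  vc=[8, 14]
10: 0x9 (blk 2, set 0) → L1-HIT  vc=[8, 14]
11: 0x2b (blk 10, set 0) → MISS  vc=[8, 14, 2]
12: 0x38 (blk 14, set 0) → VC-HIT  vc=[8, 10, 2]
13: 0x2b (blk 10, set 0) → VC-HIT  vc=[8, 14, 2]

VC = [8, 14, 2]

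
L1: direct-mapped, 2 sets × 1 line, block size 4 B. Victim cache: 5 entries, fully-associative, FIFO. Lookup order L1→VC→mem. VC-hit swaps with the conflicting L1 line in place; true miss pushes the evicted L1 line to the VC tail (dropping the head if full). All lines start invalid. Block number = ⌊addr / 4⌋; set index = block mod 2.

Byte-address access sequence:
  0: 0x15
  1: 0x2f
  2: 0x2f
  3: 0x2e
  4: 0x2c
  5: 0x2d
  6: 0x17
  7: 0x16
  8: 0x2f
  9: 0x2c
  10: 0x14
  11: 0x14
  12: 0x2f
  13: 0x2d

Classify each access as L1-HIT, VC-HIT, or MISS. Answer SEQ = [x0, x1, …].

#0 0x15→b5/s1 MISS; vc=[]
#1 0x2f→b11/s1 MISS; vc=[5]
#2 0x2f→b11/s1 L1-HIT; vc=[5]
#3 0x2e→b11/s1 L1-HIT; vc=[5]
#4 0x2c→b11/s1 L1-HIT; vc=[5]
#5 0x2d→b11/s1 L1-HIT; vc=[5]
#6 0x17→b5/s1 VC-HIT; vc=[11]
#7 0x16→b5/s1 L1-HIT; vc=[11]
#8 0x2f→b11/s1 VC-HIT; vc=[5]
#9 0x2c→b11/s1 L1-HIT; vc=[5]
#10 0x14→b5/s1 VC-HIT; vc=[11]
#11 0x14→b5/s1 L1-HIT; vc=[11]
#12 0x2f→b11/s1 VC-HIT; vc=[5]
#13 0x2d→b11/s1 L1-HIT; vc=[5]

SEQ = [MISS, MISS, L1-HIT, L1-HIT, L1-HIT, L1-HIT, VC-HIT, L1-HIT, VC-HIT, L1-HIT, VC-HIT, L1-HIT, VC-HIT, L1-HIT]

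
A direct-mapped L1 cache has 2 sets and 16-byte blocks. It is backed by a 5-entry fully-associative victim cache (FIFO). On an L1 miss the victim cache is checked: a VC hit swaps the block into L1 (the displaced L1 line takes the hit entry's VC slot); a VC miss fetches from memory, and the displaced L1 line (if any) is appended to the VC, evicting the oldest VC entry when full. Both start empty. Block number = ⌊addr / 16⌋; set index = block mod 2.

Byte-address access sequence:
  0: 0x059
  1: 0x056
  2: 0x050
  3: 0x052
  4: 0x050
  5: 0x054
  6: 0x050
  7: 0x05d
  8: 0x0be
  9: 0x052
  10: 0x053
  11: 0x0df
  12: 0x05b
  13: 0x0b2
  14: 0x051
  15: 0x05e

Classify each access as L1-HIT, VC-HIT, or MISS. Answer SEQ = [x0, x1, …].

SEQ = [MISS, L1-HIT, L1-HIT, L1-HIT, L1-HIT, L1-HIT, L1-HIT, L1-HIT, MISS, VC-HIT, L1-HIT, MISS, VC-HIT, VC-HIT, VC-HIT, L1-HIT]

  [0] addr=0x59 blk=5 s=1: MISS | VC []
  [1] addr=0x56 blk=5 s=1: L1-HIT | VC []
  [2] addr=0x50 blk=5 s=1: L1-HIT | VC []
  [3] addr=0x52 blk=5 s=1: L1-HIT | VC []
  [4] addr=0x50 blk=5 s=1: L1-HIT | VC []
  [5] addr=0x54 blk=5 s=1: L1-HIT | VC []
  [6] addr=0x50 blk=5 s=1: L1-HIT | VC []
  [7] addr=0x5d blk=5 s=1: L1-HIT | VC []
  [8] addr=0xbe blk=11 s=1: MISS | VC [5]
  [9] addr=0x52 blk=5 s=1: VC-HIT | VC [11]
  [10] addr=0x53 blk=5 s=1: L1-HIT | VC [11]
  [11] addr=0xdf blk=13 s=1: MISS | VC [11, 5]
  [12] addr=0x5b blk=5 s=1: VC-HIT | VC [11, 13]
  [13] addr=0xb2 blk=11 s=1: VC-HIT | VC [5, 13]
  [14] addr=0x51 blk=5 s=1: VC-HIT | VC [11, 13]
  [15] addr=0x5e blk=5 s=1: L1-HIT | VC [11, 13]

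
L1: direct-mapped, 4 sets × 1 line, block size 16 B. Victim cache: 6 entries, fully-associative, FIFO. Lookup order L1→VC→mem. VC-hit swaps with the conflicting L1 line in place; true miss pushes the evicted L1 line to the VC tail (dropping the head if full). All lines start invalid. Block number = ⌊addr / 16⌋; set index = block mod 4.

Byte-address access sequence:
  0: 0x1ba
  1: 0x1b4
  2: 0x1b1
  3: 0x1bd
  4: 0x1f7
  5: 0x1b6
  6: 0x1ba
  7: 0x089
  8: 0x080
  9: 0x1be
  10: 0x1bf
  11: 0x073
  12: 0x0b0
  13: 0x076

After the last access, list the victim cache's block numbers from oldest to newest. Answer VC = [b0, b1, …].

  [0] addr=0x1ba blk=27 s=3: MISS | VC []
  [1] addr=0x1b4 blk=27 s=3: L1-HIT | VC []
  [2] addr=0x1b1 blk=27 s=3: L1-HIT | VC []
  [3] addr=0x1bd blk=27 s=3: L1-HIT | VC []
  [4] addr=0x1f7 blk=31 s=3: MISS | VC [27]
  [5] addr=0x1b6 blk=27 s=3: VC-HIT | VC [31]
  [6] addr=0x1ba blk=27 s=3: L1-HIT | VC [31]
  [7] addr=0x89 blk=8 s=0: MISS | VC [31]
  [8] addr=0x80 blk=8 s=0: L1-HIT | VC [31]
  [9] addr=0x1be blk=27 s=3: L1-HIT | VC [31]
  [10] addr=0x1bf blk=27 s=3: L1-HIT | VC [31]
  [11] addr=0x73 blk=7 s=3: MISS | VC [31, 27]
  [12] addr=0xb0 blk=11 s=3: MISS | VC [31, 27, 7]
  [13] addr=0x76 blk=7 s=3: VC-HIT | VC [31, 27, 11]

VC = [31, 27, 11]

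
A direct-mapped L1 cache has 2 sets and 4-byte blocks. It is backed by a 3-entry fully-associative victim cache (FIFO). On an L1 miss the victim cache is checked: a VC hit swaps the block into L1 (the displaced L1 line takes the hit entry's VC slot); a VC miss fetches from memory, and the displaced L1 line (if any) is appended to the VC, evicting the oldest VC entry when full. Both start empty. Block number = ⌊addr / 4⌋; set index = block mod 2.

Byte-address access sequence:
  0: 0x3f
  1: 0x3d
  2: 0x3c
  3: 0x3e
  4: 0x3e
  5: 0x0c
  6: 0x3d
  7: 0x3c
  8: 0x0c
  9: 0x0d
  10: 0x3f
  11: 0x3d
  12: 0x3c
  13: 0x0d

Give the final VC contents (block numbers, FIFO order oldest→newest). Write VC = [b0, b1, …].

VC = [15]

#0 0x3f→b15/s1 MISS; vc=[]
#1 0x3d→b15/s1 L1-HIT; vc=[]
#2 0x3c→b15/s1 L1-HIT; vc=[]
#3 0x3e→b15/s1 L1-HIT; vc=[]
#4 0x3e→b15/s1 L1-HIT; vc=[]
#5 0xc→b3/s1 MISS; vc=[15]
#6 0x3d→b15/s1 VC-HIT; vc=[3]
#7 0x3c→b15/s1 L1-HIT; vc=[3]
#8 0xc→b3/s1 VC-HIT; vc=[15]
#9 0xd→b3/s1 L1-HIT; vc=[15]
#10 0x3f→b15/s1 VC-HIT; vc=[3]
#11 0x3d→b15/s1 L1-HIT; vc=[3]
#12 0x3c→b15/s1 L1-HIT; vc=[3]
#13 0xd→b3/s1 VC-HIT; vc=[15]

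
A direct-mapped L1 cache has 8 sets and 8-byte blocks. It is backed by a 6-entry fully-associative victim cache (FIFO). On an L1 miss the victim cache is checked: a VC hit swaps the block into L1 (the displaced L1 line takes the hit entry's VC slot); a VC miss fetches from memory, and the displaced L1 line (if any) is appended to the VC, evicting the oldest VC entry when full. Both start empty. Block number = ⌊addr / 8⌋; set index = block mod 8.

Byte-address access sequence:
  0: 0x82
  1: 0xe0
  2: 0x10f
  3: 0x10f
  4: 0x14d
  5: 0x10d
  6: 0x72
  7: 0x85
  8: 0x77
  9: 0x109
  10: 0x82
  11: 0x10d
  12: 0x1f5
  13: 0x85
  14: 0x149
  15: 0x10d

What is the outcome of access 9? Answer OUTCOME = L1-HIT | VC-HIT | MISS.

OUTCOME = L1-HIT

#0 0x82→b16/s0 MISS; vc=[]
#1 0xe0→b28/s4 MISS; vc=[]
#2 0x10f→b33/s1 MISS; vc=[]
#3 0x10f→b33/s1 L1-HIT; vc=[]
#4 0x14d→b41/s1 MISS; vc=[33]
#5 0x10d→b33/s1 VC-HIT; vc=[41]
#6 0x72→b14/s6 MISS; vc=[41]
#7 0x85→b16/s0 L1-HIT; vc=[41]
#8 0x77→b14/s6 L1-HIT; vc=[41]
#9 0x109→b33/s1 L1-HIT; vc=[41]
#10 0x82→b16/s0 L1-HIT; vc=[41]
#11 0x10d→b33/s1 L1-HIT; vc=[41]
#12 0x1f5→b62/s6 MISS; vc=[41,14]
#13 0x85→b16/s0 L1-HIT; vc=[41,14]
#14 0x149→b41/s1 VC-HIT; vc=[33,14]
#15 0x10d→b33/s1 VC-HIT; vc=[41,14]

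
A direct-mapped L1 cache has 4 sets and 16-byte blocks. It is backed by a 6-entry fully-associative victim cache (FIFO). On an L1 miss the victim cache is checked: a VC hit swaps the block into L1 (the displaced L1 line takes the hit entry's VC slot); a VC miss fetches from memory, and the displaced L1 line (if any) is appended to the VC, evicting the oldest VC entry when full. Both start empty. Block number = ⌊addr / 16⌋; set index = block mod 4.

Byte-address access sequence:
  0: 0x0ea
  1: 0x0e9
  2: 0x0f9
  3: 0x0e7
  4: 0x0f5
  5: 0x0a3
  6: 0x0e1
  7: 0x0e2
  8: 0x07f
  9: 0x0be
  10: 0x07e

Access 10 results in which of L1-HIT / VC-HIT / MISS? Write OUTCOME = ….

0: 0xea (blk 14, set 2) → MISS  vc=[]
1: 0xe9 (blk 14, set 2) → L1-HIT  vc=[]
2: 0xf9 (blk 15, set 3) → MISS  vc=[]
3: 0xe7 (blk 14, set 2) → L1-HIT  vc=[]
4: 0xf5 (blk 15, set 3) → L1-HIT  vc=[]
5: 0xa3 (blk 10, set 2) → MISS  vc=[14]
6: 0xe1 (blk 14, set 2) → VC-HIT  vc=[10]
7: 0xe2 (blk 14, set 2) → L1-HIT  vc=[10]
8: 0x7f (blk 7, set 3) → MISS  vc=[10, 15]
9: 0xbe (blk 11, set 3) → MISS  vc=[10, 15, 7]
10: 0x7e (blk 7, set 3) → VC-HIT  vc=[10, 15, 11]

OUTCOME = VC-HIT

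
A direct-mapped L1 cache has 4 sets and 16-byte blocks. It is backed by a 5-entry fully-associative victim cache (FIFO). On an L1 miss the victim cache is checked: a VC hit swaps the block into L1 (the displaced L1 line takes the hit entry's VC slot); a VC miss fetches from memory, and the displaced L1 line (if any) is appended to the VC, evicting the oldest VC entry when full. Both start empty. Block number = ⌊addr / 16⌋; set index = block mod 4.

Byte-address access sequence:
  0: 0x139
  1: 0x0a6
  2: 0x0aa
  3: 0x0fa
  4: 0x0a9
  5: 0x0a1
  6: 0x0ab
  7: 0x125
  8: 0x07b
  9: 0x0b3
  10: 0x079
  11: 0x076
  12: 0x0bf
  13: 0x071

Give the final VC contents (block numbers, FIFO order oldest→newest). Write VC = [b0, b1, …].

VC = [19, 10, 15, 11]

#0 0x139→b19/s3 MISS; vc=[]
#1 0xa6→b10/s2 MISS; vc=[]
#2 0xaa→b10/s2 L1-HIT; vc=[]
#3 0xfa→b15/s3 MISS; vc=[19]
#4 0xa9→b10/s2 L1-HIT; vc=[19]
#5 0xa1→b10/s2 L1-HIT; vc=[19]
#6 0xab→b10/s2 L1-HIT; vc=[19]
#7 0x125→b18/s2 MISS; vc=[19,10]
#8 0x7b→b7/s3 MISS; vc=[19,10,15]
#9 0xb3→b11/s3 MISS; vc=[19,10,15,7]
#10 0x79→b7/s3 VC-HIT; vc=[19,10,15,11]
#11 0x76→b7/s3 L1-HIT; vc=[19,10,15,11]
#12 0xbf→b11/s3 VC-HIT; vc=[19,10,15,7]
#13 0x71→b7/s3 VC-HIT; vc=[19,10,15,11]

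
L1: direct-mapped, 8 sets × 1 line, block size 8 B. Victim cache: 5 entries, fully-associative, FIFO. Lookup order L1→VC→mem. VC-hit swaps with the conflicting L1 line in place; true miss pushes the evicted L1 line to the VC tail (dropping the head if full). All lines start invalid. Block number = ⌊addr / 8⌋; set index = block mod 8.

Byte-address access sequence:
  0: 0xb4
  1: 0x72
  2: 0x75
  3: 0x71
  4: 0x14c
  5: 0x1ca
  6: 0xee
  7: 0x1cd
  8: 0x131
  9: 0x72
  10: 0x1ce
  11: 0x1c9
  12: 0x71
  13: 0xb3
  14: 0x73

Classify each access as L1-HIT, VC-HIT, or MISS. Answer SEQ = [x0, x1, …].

SEQ = [MISS, MISS, L1-HIT, L1-HIT, MISS, MISS, MISS, L1-HIT, MISS, VC-HIT, L1-HIT, L1-HIT, L1-HIT, VC-HIT, VC-HIT]

#0 0xb4→b22/s6 MISS; vc=[]
#1 0x72→b14/s6 MISS; vc=[22]
#2 0x75→b14/s6 L1-HIT; vc=[22]
#3 0x71→b14/s6 L1-HIT; vc=[22]
#4 0x14c→b41/s1 MISS; vc=[22]
#5 0x1ca→b57/s1 MISS; vc=[22,41]
#6 0xee→b29/s5 MISS; vc=[22,41]
#7 0x1cd→b57/s1 L1-HIT; vc=[22,41]
#8 0x131→b38/s6 MISS; vc=[22,41,14]
#9 0x72→b14/s6 VC-HIT; vc=[22,41,38]
#10 0x1ce→b57/s1 L1-HIT; vc=[22,41,38]
#11 0x1c9→b57/s1 L1-HIT; vc=[22,41,38]
#12 0x71→b14/s6 L1-HIT; vc=[22,41,38]
#13 0xb3→b22/s6 VC-HIT; vc=[14,41,38]
#14 0x73→b14/s6 VC-HIT; vc=[22,41,38]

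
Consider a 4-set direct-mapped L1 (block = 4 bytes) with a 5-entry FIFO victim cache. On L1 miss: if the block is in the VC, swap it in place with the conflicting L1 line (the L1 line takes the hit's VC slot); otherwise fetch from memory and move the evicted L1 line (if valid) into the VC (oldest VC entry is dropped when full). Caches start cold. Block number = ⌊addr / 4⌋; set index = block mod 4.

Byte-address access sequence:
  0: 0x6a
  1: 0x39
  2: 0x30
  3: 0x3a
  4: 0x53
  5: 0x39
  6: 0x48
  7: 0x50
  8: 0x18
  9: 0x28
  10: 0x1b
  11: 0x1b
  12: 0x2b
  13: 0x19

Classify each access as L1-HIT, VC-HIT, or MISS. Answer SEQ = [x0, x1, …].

#0 0x6a→b26/s2 MISS; vc=[]
#1 0x39→b14/s2 MISS; vc=[26]
#2 0x30→b12/s0 MISS; vc=[26]
#3 0x3a→b14/s2 L1-HIT; vc=[26]
#4 0x53→b20/s0 MISS; vc=[26,12]
#5 0x39→b14/s2 L1-HIT; vc=[26,12]
#6 0x48→b18/s2 MISS; vc=[26,12,14]
#7 0x50→b20/s0 L1-HIT; vc=[26,12,14]
#8 0x18→b6/s2 MISS; vc=[26,12,14,18]
#9 0x28→b10/s2 MISS; vc=[26,12,14,18,6]
#10 0x1b→b6/s2 VC-HIT; vc=[26,12,14,18,10]
#11 0x1b→b6/s2 L1-HIT; vc=[26,12,14,18,10]
#12 0x2b→b10/s2 VC-HIT; vc=[26,12,14,18,6]
#13 0x19→b6/s2 VC-HIT; vc=[26,12,14,18,10]

SEQ = [MISS, MISS, MISS, L1-HIT, MISS, L1-HIT, MISS, L1-HIT, MISS, MISS, VC-HIT, L1-HIT, VC-HIT, VC-HIT]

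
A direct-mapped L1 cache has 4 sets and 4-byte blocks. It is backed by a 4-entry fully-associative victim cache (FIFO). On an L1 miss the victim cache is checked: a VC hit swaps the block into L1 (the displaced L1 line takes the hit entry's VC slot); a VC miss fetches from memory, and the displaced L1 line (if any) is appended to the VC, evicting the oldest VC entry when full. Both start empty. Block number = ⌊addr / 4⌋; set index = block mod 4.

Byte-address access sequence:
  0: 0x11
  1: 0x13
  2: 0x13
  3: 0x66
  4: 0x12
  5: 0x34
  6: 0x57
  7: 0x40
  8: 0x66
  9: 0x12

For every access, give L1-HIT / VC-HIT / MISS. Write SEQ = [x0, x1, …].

  [0] addr=0x11 blk=4 s=0: MISS | VC []
  [1] addr=0x13 blk=4 s=0: L1-HIT | VC []
  [2] addr=0x13 blk=4 s=0: L1-HIT | VC []
  [3] addr=0x66 blk=25 s=1: MISS | VC []
  [4] addr=0x12 blk=4 s=0: L1-HIT | VC []
  [5] addr=0x34 blk=13 s=1: MISS | VC [25]
  [6] addr=0x57 blk=21 s=1: MISS | VC [25, 13]
  [7] addr=0x40 blk=16 s=0: MISS | VC [25, 13, 4]
  [8] addr=0x66 blk=25 s=1: VC-HIT | VC [21, 13, 4]
  [9] addr=0x12 blk=4 s=0: VC-HIT | VC [21, 13, 16]

SEQ = [MISS, L1-HIT, L1-HIT, MISS, L1-HIT, MISS, MISS, MISS, VC-HIT, VC-HIT]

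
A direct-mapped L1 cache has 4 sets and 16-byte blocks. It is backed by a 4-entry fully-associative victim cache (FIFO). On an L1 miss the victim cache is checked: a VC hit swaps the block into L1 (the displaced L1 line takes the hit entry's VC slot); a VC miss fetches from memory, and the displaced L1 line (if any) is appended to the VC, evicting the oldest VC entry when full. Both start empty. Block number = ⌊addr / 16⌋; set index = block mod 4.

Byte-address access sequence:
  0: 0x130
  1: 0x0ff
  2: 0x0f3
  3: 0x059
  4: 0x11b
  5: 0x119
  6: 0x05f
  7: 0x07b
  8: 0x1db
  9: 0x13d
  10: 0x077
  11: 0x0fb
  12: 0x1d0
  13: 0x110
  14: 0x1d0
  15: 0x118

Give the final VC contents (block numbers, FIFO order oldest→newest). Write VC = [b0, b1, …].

VC = [19, 29, 7, 5]

0: 0x130 (blk 19, set 3) → MISS  vc=[]
1: 0xff (blk 15, set 3) → MISS  vc=[19]
2: 0xf3 (blk 15, set 3) → L1-HIT  vc=[19]
3: 0x59 (blk 5, set 1) → MISS  vc=[19]
4: 0x11b (blk 17, set 1) → MISS  vc=[19, 5]
5: 0x119 (blk 17, set 1) → L1-HIT  vc=[19, 5]
6: 0x5f (blk 5, set 1) → VC-HIT  vc=[19, 17]
7: 0x7b (blk 7, set 3) → MISS  vc=[19, 17, 15]
8: 0x1db (blk 29, set 1) → MISS  vc=[19, 17, 15, 5]
9: 0x13d (blk 19, set 3) → VC-HIT  vc=[7, 17, 15, 5]
10: 0x77 (blk 7, set 3) → VC-HIT  vc=[19, 17, 15, 5]
11: 0xfb (blk 15, set 3) → VC-HIT  vc=[19, 17, 7, 5]
12: 0x1d0 (blk 29, set 1) → L1-HIT  vc=[19, 17, 7, 5]
13: 0x110 (blk 17, set 1) → VC-HIT  vc=[19, 29, 7, 5]
14: 0x1d0 (blk 29, set 1) → VC-HIT  vc=[19, 17, 7, 5]
15: 0x118 (blk 17, set 1) → VC-HIT  vc=[19, 29, 7, 5]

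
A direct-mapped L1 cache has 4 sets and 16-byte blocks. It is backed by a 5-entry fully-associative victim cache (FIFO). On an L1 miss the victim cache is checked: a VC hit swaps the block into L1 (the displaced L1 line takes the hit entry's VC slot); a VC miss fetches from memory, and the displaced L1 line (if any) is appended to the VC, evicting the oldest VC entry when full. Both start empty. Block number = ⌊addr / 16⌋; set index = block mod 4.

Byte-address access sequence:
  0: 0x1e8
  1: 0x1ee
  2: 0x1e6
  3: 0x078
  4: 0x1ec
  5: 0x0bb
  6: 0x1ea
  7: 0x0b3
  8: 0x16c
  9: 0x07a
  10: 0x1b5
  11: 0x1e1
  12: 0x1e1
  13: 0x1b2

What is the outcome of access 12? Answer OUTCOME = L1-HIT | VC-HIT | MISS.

OUTCOME = L1-HIT

0: 0x1e8 (blk 30, set 2) → MISS  vc=[]
1: 0x1ee (blk 30, set 2) → L1-HIT  vc=[]
2: 0x1e6 (blk 30, set 2) → L1-HIT  vc=[]
3: 0x78 (blk 7, set 3) → MISS  vc=[]
4: 0x1ec (blk 30, set 2) → L1-HIT  vc=[]
5: 0xbb (blk 11, set 3) → MISS  vc=[7]
6: 0x1ea (blk 30, set 2) → L1-HIT  vc=[7]
7: 0xb3 (blk 11, set 3) → L1-HIT  vc=[7]
8: 0x16c (blk 22, set 2) → MISS  vc=[7, 30]
9: 0x7a (blk 7, set 3) → VC-HIT  vc=[11, 30]
10: 0x1b5 (blk 27, set 3) → MISS  vc=[11, 30, 7]
11: 0x1e1 (blk 30, set 2) → VC-HIT  vc=[11, 22, 7]
12: 0x1e1 (blk 30, set 2) → L1-HIT  vc=[11, 22, 7]
13: 0x1b2 (blk 27, set 3) → L1-HIT  vc=[11, 22, 7]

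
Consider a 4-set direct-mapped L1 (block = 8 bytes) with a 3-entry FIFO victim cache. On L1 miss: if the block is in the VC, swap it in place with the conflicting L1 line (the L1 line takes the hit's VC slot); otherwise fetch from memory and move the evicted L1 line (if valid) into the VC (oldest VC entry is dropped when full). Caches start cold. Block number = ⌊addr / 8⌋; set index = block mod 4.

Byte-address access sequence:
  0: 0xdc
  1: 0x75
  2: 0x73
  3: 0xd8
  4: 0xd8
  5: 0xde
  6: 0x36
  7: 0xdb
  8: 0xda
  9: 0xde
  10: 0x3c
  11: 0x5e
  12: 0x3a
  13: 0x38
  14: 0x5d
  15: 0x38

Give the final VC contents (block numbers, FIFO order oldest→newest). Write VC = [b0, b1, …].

VC = [14, 27, 11]

  [0] addr=0xdc blk=27 s=3: MISS | VC []
  [1] addr=0x75 blk=14 s=2: MISS | VC []
  [2] addr=0x73 blk=14 s=2: L1-HIT | VC []
  [3] addr=0xd8 blk=27 s=3: L1-HIT | VC []
  [4] addr=0xd8 blk=27 s=3: L1-HIT | VC []
  [5] addr=0xde blk=27 s=3: L1-HIT | VC []
  [6] addr=0x36 blk=6 s=2: MISS | VC [14]
  [7] addr=0xdb blk=27 s=3: L1-HIT | VC [14]
  [8] addr=0xda blk=27 s=3: L1-HIT | VC [14]
  [9] addr=0xde blk=27 s=3: L1-HIT | VC [14]
  [10] addr=0x3c blk=7 s=3: MISS | VC [14, 27]
  [11] addr=0x5e blk=11 s=3: MISS | VC [14, 27, 7]
  [12] addr=0x3a blk=7 s=3: VC-HIT | VC [14, 27, 11]
  [13] addr=0x38 blk=7 s=3: L1-HIT | VC [14, 27, 11]
  [14] addr=0x5d blk=11 s=3: VC-HIT | VC [14, 27, 7]
  [15] addr=0x38 blk=7 s=3: VC-HIT | VC [14, 27, 11]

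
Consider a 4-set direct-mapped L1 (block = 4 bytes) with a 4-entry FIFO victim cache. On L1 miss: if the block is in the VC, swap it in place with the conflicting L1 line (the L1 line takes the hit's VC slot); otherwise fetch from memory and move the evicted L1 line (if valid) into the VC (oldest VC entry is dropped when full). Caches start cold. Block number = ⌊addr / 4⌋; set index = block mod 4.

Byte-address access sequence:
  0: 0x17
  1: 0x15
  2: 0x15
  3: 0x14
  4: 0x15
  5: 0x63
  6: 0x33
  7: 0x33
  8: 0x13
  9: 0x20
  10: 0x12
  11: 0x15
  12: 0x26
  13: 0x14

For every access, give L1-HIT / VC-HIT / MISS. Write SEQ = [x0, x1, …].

0: 0x17 (blk 5, set 1) → MISS  vc=[]
1: 0x15 (blk 5, set 1) → L1-HIT  vc=[]
2: 0x15 (blk 5, set 1) → L1-HIT  vc=[]
3: 0x14 (blk 5, set 1) → L1-HIT  vc=[]
4: 0x15 (blk 5, set 1) → L1-HIT  vc=[]
5: 0x63 (blk 24, set 0) → MISS  vc=[]
6: 0x33 (blk 12, set 0) → MISS  vc=[24]
7: 0x33 (blk 12, set 0) → L1-HIT  vc=[24]
8: 0x13 (blk 4, set 0) → MISS  vc=[24, 12]
9: 0x20 (blk 8, set 0) → MISS  vc=[24, 12, 4]
10: 0x12 (blk 4, set 0) → VC-HIT  vc=[24, 12, 8]
11: 0x15 (blk 5, set 1) → L1-HIT  vc=[24, 12, 8]
12: 0x26 (blk 9, set 1) → MISS  vc=[24, 12, 8, 5]
13: 0x14 (blk 5, set 1) → VC-HIT  vc=[24, 12, 8, 9]

SEQ = [MISS, L1-HIT, L1-HIT, L1-HIT, L1-HIT, MISS, MISS, L1-HIT, MISS, MISS, VC-HIT, L1-HIT, MISS, VC-HIT]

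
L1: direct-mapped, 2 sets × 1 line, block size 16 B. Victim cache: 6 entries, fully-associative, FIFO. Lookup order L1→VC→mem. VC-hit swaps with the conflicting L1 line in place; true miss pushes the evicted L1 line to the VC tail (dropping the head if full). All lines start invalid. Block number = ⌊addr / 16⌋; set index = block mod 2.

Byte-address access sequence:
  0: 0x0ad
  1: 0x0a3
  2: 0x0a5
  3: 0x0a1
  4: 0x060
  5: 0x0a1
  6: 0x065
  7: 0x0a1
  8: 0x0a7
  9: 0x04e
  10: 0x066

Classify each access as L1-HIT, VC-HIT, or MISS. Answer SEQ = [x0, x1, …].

  [0] addr=0xad blk=10 s=0: MISS | VC []
  [1] addr=0xa3 blk=10 s=0: L1-HIT | VC []
  [2] addr=0xa5 blk=10 s=0: L1-HIT | VC []
  [3] addr=0xa1 blk=10 s=0: L1-HIT | VC []
  [4] addr=0x60 blk=6 s=0: MISS | VC [10]
  [5] addr=0xa1 blk=10 s=0: VC-HIT | VC [6]
  [6] addr=0x65 blk=6 s=0: VC-HIT | VC [10]
  [7] addr=0xa1 blk=10 s=0: VC-HIT | VC [6]
  [8] addr=0xa7 blk=10 s=0: L1-HIT | VC [6]
  [9] addr=0x4e blk=4 s=0: MISS | VC [6, 10]
  [10] addr=0x66 blk=6 s=0: VC-HIT | VC [4, 10]

SEQ = [MISS, L1-HIT, L1-HIT, L1-HIT, MISS, VC-HIT, VC-HIT, VC-HIT, L1-HIT, MISS, VC-HIT]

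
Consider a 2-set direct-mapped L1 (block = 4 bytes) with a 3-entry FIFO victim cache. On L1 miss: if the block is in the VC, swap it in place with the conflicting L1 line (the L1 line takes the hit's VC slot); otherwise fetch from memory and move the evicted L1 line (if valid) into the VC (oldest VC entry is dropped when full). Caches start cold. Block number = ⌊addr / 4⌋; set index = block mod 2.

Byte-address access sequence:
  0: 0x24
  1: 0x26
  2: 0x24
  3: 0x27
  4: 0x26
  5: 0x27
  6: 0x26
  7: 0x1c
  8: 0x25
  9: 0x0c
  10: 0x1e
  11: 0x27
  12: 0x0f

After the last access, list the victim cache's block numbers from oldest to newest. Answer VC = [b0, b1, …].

  [0] addr=0x24 blk=9 s=1: MISS | VC []
  [1] addr=0x26 blk=9 s=1: L1-HIT | VC []
  [2] addr=0x24 blk=9 s=1: L1-HIT | VC []
  [3] addr=0x27 blk=9 s=1: L1-HIT | VC []
  [4] addr=0x26 blk=9 s=1: L1-HIT | VC []
  [5] addr=0x27 blk=9 s=1: L1-HIT | VC []
  [6] addr=0x26 blk=9 s=1: L1-HIT | VC []
  [7] addr=0x1c blk=7 s=1: MISS | VC [9]
  [8] addr=0x25 blk=9 s=1: VC-HIT | VC [7]
  [9] addr=0xc blk=3 s=1: MISS | VC [7, 9]
  [10] addr=0x1e blk=7 s=1: VC-HIT | VC [3, 9]
  [11] addr=0x27 blk=9 s=1: VC-HIT | VC [3, 7]
  [12] addr=0xf blk=3 s=1: VC-HIT | VC [9, 7]

VC = [9, 7]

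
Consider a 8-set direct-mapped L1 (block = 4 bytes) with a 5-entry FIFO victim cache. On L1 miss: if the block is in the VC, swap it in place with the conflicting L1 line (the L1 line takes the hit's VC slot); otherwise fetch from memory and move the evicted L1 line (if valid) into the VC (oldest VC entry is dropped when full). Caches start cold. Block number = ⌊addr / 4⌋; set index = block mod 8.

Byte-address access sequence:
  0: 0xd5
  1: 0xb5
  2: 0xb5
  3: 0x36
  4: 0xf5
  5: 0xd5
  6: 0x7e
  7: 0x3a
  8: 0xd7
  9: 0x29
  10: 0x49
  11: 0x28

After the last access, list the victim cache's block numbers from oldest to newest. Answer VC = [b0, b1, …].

  [0] addr=0xd5 blk=53 s=5: MISS | VC []
  [1] addr=0xb5 blk=45 s=5: MISS | VC [53]
  [2] addr=0xb5 blk=45 s=5: L1-HIT | VC [53]
  [3] addr=0x36 blk=13 s=5: MISS | VC [53, 45]
  [4] addr=0xf5 blk=61 s=5: MISS | VC [53, 45, 13]
  [5] addr=0xd5 blk=53 s=5: VC-HIT | VC [61, 45, 13]
  [6] addr=0x7e blk=31 s=7: MISS | VC [61, 45, 13]
  [7] addr=0x3a blk=14 s=6: MISS | VC [61, 45, 13]
  [8] addr=0xd7 blk=53 s=5: L1-HIT | VC [61, 45, 13]
  [9] addr=0x29 blk=10 s=2: MISS | VC [61, 45, 13]
  [10] addr=0x49 blk=18 s=2: MISS | VC [61, 45, 13, 10]
  [11] addr=0x28 blk=10 s=2: VC-HIT | VC [61, 45, 13, 18]

VC = [61, 45, 13, 18]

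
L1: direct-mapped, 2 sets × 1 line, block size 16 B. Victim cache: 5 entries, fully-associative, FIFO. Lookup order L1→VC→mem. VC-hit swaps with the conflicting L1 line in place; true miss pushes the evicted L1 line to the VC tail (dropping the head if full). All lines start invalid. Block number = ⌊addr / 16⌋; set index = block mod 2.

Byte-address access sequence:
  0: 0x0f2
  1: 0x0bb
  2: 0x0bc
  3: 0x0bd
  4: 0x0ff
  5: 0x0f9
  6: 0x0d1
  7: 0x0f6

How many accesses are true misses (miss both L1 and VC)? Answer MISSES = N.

MISSES = 3

0: 0xf2 (blk 15, set 1) → MISS  vc=[]
1: 0xbb (blk 11, set 1) → MISS  vc=[15]
2: 0xbc (blk 11, set 1) → L1-HIT  vc=[15]
3: 0xbd (blk 11, set 1) → L1-HIT  vc=[15]
4: 0xff (blk 15, set 1) → VC-HIT  vc=[11]
5: 0xf9 (blk 15, set 1) → L1-HIT  vc=[11]
6: 0xd1 (blk 13, set 1) → MISS  vc=[11, 15]
7: 0xf6 (blk 15, set 1) → VC-HIT  vc=[11, 13]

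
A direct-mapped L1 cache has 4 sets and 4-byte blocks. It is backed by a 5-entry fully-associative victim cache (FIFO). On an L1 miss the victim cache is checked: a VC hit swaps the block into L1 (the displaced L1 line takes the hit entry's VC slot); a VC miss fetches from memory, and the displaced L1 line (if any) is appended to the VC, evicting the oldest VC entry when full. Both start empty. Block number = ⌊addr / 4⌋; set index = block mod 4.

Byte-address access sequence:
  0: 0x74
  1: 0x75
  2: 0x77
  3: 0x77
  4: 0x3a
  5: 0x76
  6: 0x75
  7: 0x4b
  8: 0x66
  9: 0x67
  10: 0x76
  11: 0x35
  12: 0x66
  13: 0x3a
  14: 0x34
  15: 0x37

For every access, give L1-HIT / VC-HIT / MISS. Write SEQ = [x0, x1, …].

SEQ = [MISS, L1-HIT, L1-HIT, L1-HIT, MISS, L1-HIT, L1-HIT, MISS, MISS, L1-HIT, VC-HIT, MISS, VC-HIT, VC-HIT, VC-HIT, L1-HIT]

#0 0x74→b29/s1 MISS; vc=[]
#1 0x75→b29/s1 L1-HIT; vc=[]
#2 0x77→b29/s1 L1-HIT; vc=[]
#3 0x77→b29/s1 L1-HIT; vc=[]
#4 0x3a→b14/s2 MISS; vc=[]
#5 0x76→b29/s1 L1-HIT; vc=[]
#6 0x75→b29/s1 L1-HIT; vc=[]
#7 0x4b→b18/s2 MISS; vc=[14]
#8 0x66→b25/s1 MISS; vc=[14,29]
#9 0x67→b25/s1 L1-HIT; vc=[14,29]
#10 0x76→b29/s1 VC-HIT; vc=[14,25]
#11 0x35→b13/s1 MISS; vc=[14,25,29]
#12 0x66→b25/s1 VC-HIT; vc=[14,13,29]
#13 0x3a→b14/s2 VC-HIT; vc=[18,13,29]
#14 0x34→b13/s1 VC-HIT; vc=[18,25,29]
#15 0x37→b13/s1 L1-HIT; vc=[18,25,29]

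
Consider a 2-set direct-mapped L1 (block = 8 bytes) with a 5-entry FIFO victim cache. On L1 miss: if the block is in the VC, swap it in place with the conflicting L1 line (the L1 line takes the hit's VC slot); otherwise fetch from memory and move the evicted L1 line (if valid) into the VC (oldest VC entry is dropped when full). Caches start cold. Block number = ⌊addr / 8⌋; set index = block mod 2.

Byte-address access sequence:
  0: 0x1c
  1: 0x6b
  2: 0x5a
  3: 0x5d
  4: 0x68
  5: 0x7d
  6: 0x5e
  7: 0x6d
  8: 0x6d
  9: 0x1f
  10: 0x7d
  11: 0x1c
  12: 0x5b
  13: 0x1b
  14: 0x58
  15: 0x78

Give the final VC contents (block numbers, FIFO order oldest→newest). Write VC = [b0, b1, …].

0: 0x1c (blk 3, set 1) → MISS  vc=[]
1: 0x6b (blk 13, set 1) → MISS  vc=[3]
2: 0x5a (blk 11, set 1) → MISS  vc=[3, 13]
3: 0x5d (blk 11, set 1) → L1-HIT  vc=[3, 13]
4: 0x68 (blk 13, set 1) → VC-HIT  vc=[3, 11]
5: 0x7d (blk 15, set 1) → MISS  vc=[3, 11, 13]
6: 0x5e (blk 11, set 1) → VC-HIT  vc=[3, 15, 13]
7: 0x6d (blk 13, set 1) → VC-HIT  vc=[3, 15, 11]
8: 0x6d (blk 13, set 1) → L1-HIT  vc=[3, 15, 11]
9: 0x1f (blk 3, set 1) → VC-HIT  vc=[13, 15, 11]
10: 0x7d (blk 15, set 1) → VC-HIT  vc=[13, 3, 11]
11: 0x1c (blk 3, set 1) → VC-HIT  vc=[13, 15, 11]
12: 0x5b (blk 11, set 1) → VC-HIT  vc=[13, 15, 3]
13: 0x1b (blk 3, set 1) → VC-HIT  vc=[13, 15, 11]
14: 0x58 (blk 11, set 1) → VC-HIT  vc=[13, 15, 3]
15: 0x78 (blk 15, set 1) → VC-HIT  vc=[13, 11, 3]

VC = [13, 11, 3]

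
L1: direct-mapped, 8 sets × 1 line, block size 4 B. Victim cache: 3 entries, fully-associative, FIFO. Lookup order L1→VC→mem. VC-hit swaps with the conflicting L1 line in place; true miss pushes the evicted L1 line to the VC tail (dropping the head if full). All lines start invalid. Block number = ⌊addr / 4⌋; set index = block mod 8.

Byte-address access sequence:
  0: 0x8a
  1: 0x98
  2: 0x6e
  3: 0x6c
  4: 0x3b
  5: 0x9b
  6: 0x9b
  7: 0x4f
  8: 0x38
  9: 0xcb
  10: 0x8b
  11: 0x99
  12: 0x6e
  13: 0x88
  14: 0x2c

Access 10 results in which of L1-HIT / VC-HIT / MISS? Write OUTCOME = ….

#0 0x8a→b34/s2 MISS; vc=[]
#1 0x98→b38/s6 MISS; vc=[]
#2 0x6e→b27/s3 MISS; vc=[]
#3 0x6c→b27/s3 L1-HIT; vc=[]
#4 0x3b→b14/s6 MISS; vc=[38]
#5 0x9b→b38/s6 VC-HIT; vc=[14]
#6 0x9b→b38/s6 L1-HIT; vc=[14]
#7 0x4f→b19/s3 MISS; vc=[14,27]
#8 0x38→b14/s6 VC-HIT; vc=[38,27]
#9 0xcb→b50/s2 MISS; vc=[38,27,34]
#10 0x8b→b34/s2 VC-HIT; vc=[38,27,50]
#11 0x99→b38/s6 VC-HIT; vc=[14,27,50]
#12 0x6e→b27/s3 VC-HIT; vc=[14,19,50]
#13 0x88→b34/s2 L1-HIT; vc=[14,19,50]
#14 0x2c→b11/s3 MISS; vc=[19,50,27]

OUTCOME = VC-HIT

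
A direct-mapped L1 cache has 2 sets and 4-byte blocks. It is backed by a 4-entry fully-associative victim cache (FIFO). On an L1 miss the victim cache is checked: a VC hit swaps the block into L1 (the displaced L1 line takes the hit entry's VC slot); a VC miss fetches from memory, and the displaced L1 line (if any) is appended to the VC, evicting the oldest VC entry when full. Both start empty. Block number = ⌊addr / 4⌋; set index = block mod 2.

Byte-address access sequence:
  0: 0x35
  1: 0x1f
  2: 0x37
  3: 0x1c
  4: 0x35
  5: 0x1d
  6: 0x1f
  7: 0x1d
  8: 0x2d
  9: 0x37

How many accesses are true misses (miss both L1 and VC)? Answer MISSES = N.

MISSES = 3

0: 0x35 (blk 13, set 1) → MISS  vc=[]
1: 0x1f (blk 7, set 1) → MISS  vc=[13]
2: 0x37 (blk 13, set 1) → VC-HIT  vc=[7]
3: 0x1c (blk 7, set 1) → VC-HIT  vc=[13]
4: 0x35 (blk 13, set 1) → VC-HIT  vc=[7]
5: 0x1d (blk 7, set 1) → VC-HIT  vc=[13]
6: 0x1f (blk 7, set 1) → L1-HIT  vc=[13]
7: 0x1d (blk 7, set 1) → L1-HIT  vc=[13]
8: 0x2d (blk 11, set 1) → MISS  vc=[13, 7]
9: 0x37 (blk 13, set 1) → VC-HIT  vc=[11, 7]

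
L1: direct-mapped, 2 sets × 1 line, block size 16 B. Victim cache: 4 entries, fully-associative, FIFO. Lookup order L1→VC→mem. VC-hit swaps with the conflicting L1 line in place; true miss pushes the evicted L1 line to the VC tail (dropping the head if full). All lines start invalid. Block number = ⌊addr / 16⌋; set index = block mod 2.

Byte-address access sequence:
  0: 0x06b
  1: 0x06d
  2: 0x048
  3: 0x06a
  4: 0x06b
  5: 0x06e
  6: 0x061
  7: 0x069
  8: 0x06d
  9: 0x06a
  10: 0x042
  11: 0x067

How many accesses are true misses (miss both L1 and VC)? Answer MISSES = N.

#0 0x6b→b6/s0 MISS; vc=[]
#1 0x6d→b6/s0 L1-HIT; vc=[]
#2 0x48→b4/s0 MISS; vc=[6]
#3 0x6a→b6/s0 VC-HIT; vc=[4]
#4 0x6b→b6/s0 L1-HIT; vc=[4]
#5 0x6e→b6/s0 L1-HIT; vc=[4]
#6 0x61→b6/s0 L1-HIT; vc=[4]
#7 0x69→b6/s0 L1-HIT; vc=[4]
#8 0x6d→b6/s0 L1-HIT; vc=[4]
#9 0x6a→b6/s0 L1-HIT; vc=[4]
#10 0x42→b4/s0 VC-HIT; vc=[6]
#11 0x67→b6/s0 VC-HIT; vc=[4]

MISSES = 2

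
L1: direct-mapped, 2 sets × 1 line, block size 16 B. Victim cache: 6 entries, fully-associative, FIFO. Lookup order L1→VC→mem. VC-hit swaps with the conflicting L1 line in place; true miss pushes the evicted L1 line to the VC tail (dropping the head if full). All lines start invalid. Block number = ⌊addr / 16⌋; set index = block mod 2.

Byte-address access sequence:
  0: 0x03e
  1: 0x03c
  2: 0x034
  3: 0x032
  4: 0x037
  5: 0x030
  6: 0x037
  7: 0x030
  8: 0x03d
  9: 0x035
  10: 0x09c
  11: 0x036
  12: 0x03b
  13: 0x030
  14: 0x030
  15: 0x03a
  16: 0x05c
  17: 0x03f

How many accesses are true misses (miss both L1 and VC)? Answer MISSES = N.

MISSES = 3

#0 0x3e→b3/s1 MISS; vc=[]
#1 0x3c→b3/s1 L1-HIT; vc=[]
#2 0x34→b3/s1 L1-HIT; vc=[]
#3 0x32→b3/s1 L1-HIT; vc=[]
#4 0x37→b3/s1 L1-HIT; vc=[]
#5 0x30→b3/s1 L1-HIT; vc=[]
#6 0x37→b3/s1 L1-HIT; vc=[]
#7 0x30→b3/s1 L1-HIT; vc=[]
#8 0x3d→b3/s1 L1-HIT; vc=[]
#9 0x35→b3/s1 L1-HIT; vc=[]
#10 0x9c→b9/s1 MISS; vc=[3]
#11 0x36→b3/s1 VC-HIT; vc=[9]
#12 0x3b→b3/s1 L1-HIT; vc=[9]
#13 0x30→b3/s1 L1-HIT; vc=[9]
#14 0x30→b3/s1 L1-HIT; vc=[9]
#15 0x3a→b3/s1 L1-HIT; vc=[9]
#16 0x5c→b5/s1 MISS; vc=[9,3]
#17 0x3f→b3/s1 VC-HIT; vc=[9,5]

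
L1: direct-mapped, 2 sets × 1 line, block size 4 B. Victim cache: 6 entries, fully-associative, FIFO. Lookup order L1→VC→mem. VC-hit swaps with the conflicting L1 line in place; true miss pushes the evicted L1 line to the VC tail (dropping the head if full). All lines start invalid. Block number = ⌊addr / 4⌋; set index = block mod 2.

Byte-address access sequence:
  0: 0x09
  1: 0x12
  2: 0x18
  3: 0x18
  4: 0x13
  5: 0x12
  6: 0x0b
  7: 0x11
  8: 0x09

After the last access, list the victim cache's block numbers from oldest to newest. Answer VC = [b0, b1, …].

#0 0x9→b2/s0 MISS; vc=[]
#1 0x12→b4/s0 MISS; vc=[2]
#2 0x18→b6/s0 MISS; vc=[2,4]
#3 0x18→b6/s0 L1-HIT; vc=[2,4]
#4 0x13→b4/s0 VC-HIT; vc=[2,6]
#5 0x12→b4/s0 L1-HIT; vc=[2,6]
#6 0xb→b2/s0 VC-HIT; vc=[4,6]
#7 0x11→b4/s0 VC-HIT; vc=[2,6]
#8 0x9→b2/s0 VC-HIT; vc=[4,6]

VC = [4, 6]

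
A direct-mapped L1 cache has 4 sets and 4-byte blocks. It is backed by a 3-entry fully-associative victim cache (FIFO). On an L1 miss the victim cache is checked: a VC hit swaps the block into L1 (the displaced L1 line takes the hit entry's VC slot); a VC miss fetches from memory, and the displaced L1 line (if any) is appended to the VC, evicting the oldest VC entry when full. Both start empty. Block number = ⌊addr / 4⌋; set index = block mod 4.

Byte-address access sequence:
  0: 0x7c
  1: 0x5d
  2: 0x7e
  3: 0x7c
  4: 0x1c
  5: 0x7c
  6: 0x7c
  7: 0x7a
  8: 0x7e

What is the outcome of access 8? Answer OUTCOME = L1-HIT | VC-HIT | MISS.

0: 0x7c (blk 31, set 3) → MISS  vc=[]
1: 0x5d (blk 23, set 3) → MISS  vc=[31]
2: 0x7e (blk 31, set 3) → VC-HIT  vc=[23]
3: 0x7c (blk 31, set 3) → L1-HIT  vc=[23]
4: 0x1c (blk 7, set 3) → MISS  vc=[23, 31]
5: 0x7c (blk 31, set 3) → VC-HIT  vc=[23, 7]
6: 0x7c (blk 31, set 3) → L1-HIT  vc=[23, 7]
7: 0x7a (blk 30, set 2) → MISS  vc=[23, 7]
8: 0x7e (blk 31, set 3) → L1-HIT  vc=[23, 7]

OUTCOME = L1-HIT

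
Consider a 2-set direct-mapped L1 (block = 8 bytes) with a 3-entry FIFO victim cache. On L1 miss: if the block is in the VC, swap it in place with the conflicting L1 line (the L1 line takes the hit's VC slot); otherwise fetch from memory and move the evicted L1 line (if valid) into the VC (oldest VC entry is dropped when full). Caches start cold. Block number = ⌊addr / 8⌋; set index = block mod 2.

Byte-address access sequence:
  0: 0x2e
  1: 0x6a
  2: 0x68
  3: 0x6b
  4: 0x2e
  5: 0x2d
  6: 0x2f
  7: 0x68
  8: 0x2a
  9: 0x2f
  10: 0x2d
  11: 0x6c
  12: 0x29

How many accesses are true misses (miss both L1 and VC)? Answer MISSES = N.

  [0] addr=0x2e blk=5 s=1: MISS | VC []
  [1] addr=0x6a blk=13 s=1: MISS | VC [5]
  [2] addr=0x68 blk=13 s=1: L1-HIT | VC [5]
  [3] addr=0x6b blk=13 s=1: L1-HIT | VC [5]
  [4] addr=0x2e blk=5 s=1: VC-HIT | VC [13]
  [5] addr=0x2d blk=5 s=1: L1-HIT | VC [13]
  [6] addr=0x2f blk=5 s=1: L1-HIT | VC [13]
  [7] addr=0x68 blk=13 s=1: VC-HIT | VC [5]
  [8] addr=0x2a blk=5 s=1: VC-HIT | VC [13]
  [9] addr=0x2f blk=5 s=1: L1-HIT | VC [13]
  [10] addr=0x2d blk=5 s=1: L1-HIT | VC [13]
  [11] addr=0x6c blk=13 s=1: VC-HIT | VC [5]
  [12] addr=0x29 blk=5 s=1: VC-HIT | VC [13]

MISSES = 2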